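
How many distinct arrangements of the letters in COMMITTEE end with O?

With the last slot taken by O, it remains to arrange the other 8 letters (CMMITTEE).
Those 8 letters have E appearing twice, M appearing twice, and T appearing twice, giving (8)!/(2!·2!·2!) = 5040.

5040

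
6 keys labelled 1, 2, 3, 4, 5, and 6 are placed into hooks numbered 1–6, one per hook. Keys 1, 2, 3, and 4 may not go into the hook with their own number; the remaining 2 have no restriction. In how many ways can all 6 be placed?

Let Aᵢ (for 1 ≤ i ≤ 4) be the placements that put key i in its forbidden hook. Any j of these fix j positions, leaving (6−j)! ways to fill the rest, and there are C(4,j) ways to pick which j.
By inclusion–exclusion, the number of valid placements is Σ_{j=0}^{4} (−1)^j C(4,j)·(6−j)!.
Computing: 720 − 480 + 144 − 24 + 2 = 362.

362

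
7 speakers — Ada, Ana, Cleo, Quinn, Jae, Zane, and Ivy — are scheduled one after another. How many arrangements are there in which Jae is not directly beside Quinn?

3600

There are 7! = 5040 arrangements in all. If Jae and Quinn are adjacent, merging them into one block gives 2·(6)! = 1440 arrangements.
Complementary counting: 5040 − 1440 = 3600.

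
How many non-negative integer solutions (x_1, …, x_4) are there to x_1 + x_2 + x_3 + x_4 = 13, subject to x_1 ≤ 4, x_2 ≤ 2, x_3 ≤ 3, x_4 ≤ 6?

Without the upper bounds there are C(16,3) = 560 ways to split 13 among 4 variables.
Subtract solutions that violate a single cap (substitute x_i' = x_i − (cap_i+1)): x_1 ≥ 5 gives C(11,3) = 165; x_2 ≥ 3 gives C(13,3) = 286; x_3 ≥ 4 gives C(12,3) = 220; x_4 ≥ 7 gives C(9,3) = 84. Together 755.
Add back pairs where two caps are both exceeded: 56 + 35 + 4 + 84 + 20 + 10 = 209.
Subtract triples: 4 + 0 + 0 + 0 = 4.
By inclusion–exclusion the count is 560 − 755 + 209 − 4 = 10.

10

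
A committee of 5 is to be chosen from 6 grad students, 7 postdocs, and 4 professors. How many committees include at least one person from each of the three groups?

With no constraint there are C(17,5) = 6188 possible selections.
Subtract selections that omit an entire group: no grad students → C(11,5) = 462; no postdocs → C(10,5) = 252; no professors → C(13,5) = 1287.
Add back selections omitting two groups (i.e. drawn from a single group): C(6,5) + C(7,5) + C(4,5) = 27.
By inclusion–exclusion: 6188 − 2001 + 27 = 4214.

4214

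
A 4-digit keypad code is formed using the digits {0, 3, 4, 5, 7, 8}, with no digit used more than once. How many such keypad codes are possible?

This is a permutation of 4 out of 6: P(6,4) = 6!/2!.
That product is 6 × 5 × 4 × 3 = 360.

360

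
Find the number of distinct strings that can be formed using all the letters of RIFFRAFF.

Letter multiplicities in RIFFRAFF: A×1, F×4, I×1, R×2.
The number of distinct arrangements is 8!/(4!·2!) = 40320/48 = 840.

840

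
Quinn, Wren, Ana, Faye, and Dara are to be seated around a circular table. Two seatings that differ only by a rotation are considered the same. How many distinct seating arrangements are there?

24

Fix one person's seat to break rotational symmetry; the remaining 4 people can be arranged in (4)! = 24 ways.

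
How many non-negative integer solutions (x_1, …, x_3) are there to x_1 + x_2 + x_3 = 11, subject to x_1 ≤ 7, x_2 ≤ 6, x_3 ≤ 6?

By stars and bars, unrestricted non-negative solutions to x_1+…+x_3 = 11 number C(11+2,2) = 78.
Subtract solutions that violate a single cap (substitute x_i' = x_i − (cap_i+1)): x_1 ≥ 8 gives C(5,2) = 10; x_2 ≥ 7 gives C(6,2) = 15; x_3 ≥ 7 gives C(6,2) = 15. Together 40.
No two caps can be exceeded simultaneously, so the pair terms are all 0.
By inclusion–exclusion the count is 78 − 40 + 0 = 38.

38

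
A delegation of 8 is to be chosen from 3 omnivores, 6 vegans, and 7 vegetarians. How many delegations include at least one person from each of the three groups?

With no constraint there are C(16,8) = 12870 possible selections.
Selections missing a whole group: no omnivores → C(13,8) = 1287; no vegans → C(10,8) = 45; no vegetarians → C(9,8) = 9.
Add back selections omitting two groups (i.e. drawn from a single group): C(3,8) + C(6,8) + C(7,8) = 0.
By inclusion–exclusion: 12870 − 1341 + 0 = 11529.

11529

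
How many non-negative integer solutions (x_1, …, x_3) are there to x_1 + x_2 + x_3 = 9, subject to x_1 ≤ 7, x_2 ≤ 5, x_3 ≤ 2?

15

Ignoring the caps, the number of non-negative solutions to x_1+…+x_3 = 9 is C(11,2) = 55.
Subtract solutions that violate a single cap (substitute x_i' = x_i − (cap_i+1)): x_1 ≥ 8 gives C(3,2) = 3; x_2 ≥ 6 gives C(5,2) = 10; x_3 ≥ 3 gives C(8,2) = 28. Together 41.
Add back pairs where two caps are both exceeded: 0 + 0 + 1 = 1.
By inclusion–exclusion the count is 55 − 41 + 1 = 15.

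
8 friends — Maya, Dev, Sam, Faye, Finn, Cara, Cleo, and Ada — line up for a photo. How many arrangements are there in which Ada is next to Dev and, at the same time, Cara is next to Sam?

Treat {Ada,Dev} as one block (2 orders) and {Cara,Sam} as another (2 orders).
That leaves 6 units to arrange: 2 × 2 × 6! = 4 × 720 = 2880.

2880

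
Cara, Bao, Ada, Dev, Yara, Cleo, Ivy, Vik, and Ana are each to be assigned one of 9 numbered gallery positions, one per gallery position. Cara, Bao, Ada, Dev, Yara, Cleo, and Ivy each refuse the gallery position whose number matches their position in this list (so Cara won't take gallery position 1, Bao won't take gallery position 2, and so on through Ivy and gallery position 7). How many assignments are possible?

165016

Let Aᵢ (for 1 ≤ i ≤ 7) be the placements that put person i in their forbidden gallery position. Any j of these fix j positions, leaving (9−j)! ways to fill the rest, and there are C(7,j) ways to pick which j.
By inclusion–exclusion, the number of valid placements is Σ_{j=0}^{7} (−1)^j C(7,j)·(9−j)!.
Computing: 362880 − 282240 + 105840 − 25200 + 4200 − 504 + 42 − 2 = 165016.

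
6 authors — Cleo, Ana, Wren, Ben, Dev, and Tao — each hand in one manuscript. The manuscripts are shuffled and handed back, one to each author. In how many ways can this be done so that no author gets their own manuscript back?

265

Count assignments avoiding every fixed point. For any j of the 6 authors fixed to their own manuscript, the other 6−j can be arranged in (6−j)! ways.
By inclusion–exclusion this is Σ_{j=0}^{6} (−1)^j C(6,j)·(6−j)!.
Computing: 720 − 720 + 360 − 120 + 30 − 6 + 1 = 265.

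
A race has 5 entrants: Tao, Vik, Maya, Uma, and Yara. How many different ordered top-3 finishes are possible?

This is an ordered selection of 3 from 5: P(5,3).
That gives 5 × 4 × 3 = 60.

60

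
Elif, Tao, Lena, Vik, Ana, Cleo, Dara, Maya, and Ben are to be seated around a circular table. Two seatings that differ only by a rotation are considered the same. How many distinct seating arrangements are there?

Seat Elif anywhere (absorbing the rotational symmetry), then permute the other 8: (8)! = 40320.

40320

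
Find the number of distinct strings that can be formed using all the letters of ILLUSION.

Letter multiplicities in ILLUSION: I×2, L×2, N×1, O×1, S×1, U×1.
Dividing 8! = 40320 by 2!·2! = 4 for the repeated letters gives 10080.

10080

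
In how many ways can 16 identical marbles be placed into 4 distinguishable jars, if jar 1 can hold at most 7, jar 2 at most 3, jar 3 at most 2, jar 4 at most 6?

Ignoring the caps, the number of non-negative solutions to x_1+…+x_4 = 16 is C(19,3) = 969.
Subtract solutions that violate a single cap (substitute x_i' = x_i − (cap_i+1)): x_1 ≥ 8 gives C(11,3) = 165; x_2 ≥ 4 gives C(15,3) = 455; x_3 ≥ 3 gives C(16,3) = 560; x_4 ≥ 7 gives C(12,3) = 220. Together 1400.
Add back pairs where two caps are both exceeded: 35 + 56 + 4 + 220 + 56 + 84 = 455.
Subtract triples: 4 + 0 + 0 + 10 = 14.
By inclusion–exclusion the count is 969 − 1400 + 455 − 14 = 10.

10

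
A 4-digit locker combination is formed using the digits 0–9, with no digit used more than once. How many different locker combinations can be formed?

5040

With no repetition, fill the 4 digits in order: 10 choices, then 9, down to 7.
That product is 10 × 9 × 8 × 7 = 5040.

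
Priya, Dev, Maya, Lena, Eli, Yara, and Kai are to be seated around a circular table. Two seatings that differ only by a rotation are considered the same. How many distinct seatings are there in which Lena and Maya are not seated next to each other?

Without the restriction there are (6)! = 720 seatings.
Those with Lena next to Maya: fuse the pair into one unit and seat 6 units around a circle — 2·(5)! = 240.
Subtracting, 720 − 240 = 480.

480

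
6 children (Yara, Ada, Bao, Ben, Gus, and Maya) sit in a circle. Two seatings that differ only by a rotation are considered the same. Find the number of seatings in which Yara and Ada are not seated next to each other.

Without the restriction there are (5)! = 120 seatings.
Seatings with Yara beside Ada: treat them as a block with 2 internal orders, giving 2 × (4)! = 48.
Subtracting, 120 − 48 = 72.

72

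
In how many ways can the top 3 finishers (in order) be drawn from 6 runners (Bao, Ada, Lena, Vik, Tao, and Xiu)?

There are 6 choices for 1st place, 5 for 2nd, and 4 for 3rd.
That gives 6 × 5 × 4 = 120.

120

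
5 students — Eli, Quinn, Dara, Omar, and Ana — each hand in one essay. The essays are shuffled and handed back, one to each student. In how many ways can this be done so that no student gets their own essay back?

44

Count assignments avoiding every fixed point. For any j of the 5 students fixed to their own essay, the other 5−j can be arranged in (5−j)! ways.
By inclusion–exclusion this is Σ_{j=0}^{5} (−1)^j C(5,j)·(5−j)!.
Computing: 120 − 120 + 60 − 20 + 5 − 1 = 44.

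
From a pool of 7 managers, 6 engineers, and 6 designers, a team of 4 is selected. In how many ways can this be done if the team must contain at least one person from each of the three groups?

2016

With no constraint there are C(19,4) = 3876 possible selections.
Subtract selections that omit an entire group: no managers → C(12,4) = 495; no engineers → C(13,4) = 715; no designers → C(13,4) = 715.
Add back selections omitting two groups (i.e. drawn from a single group): C(7,4) + C(6,4) + C(6,4) = 65.
By inclusion–exclusion: 3876 − 1925 + 65 = 2016.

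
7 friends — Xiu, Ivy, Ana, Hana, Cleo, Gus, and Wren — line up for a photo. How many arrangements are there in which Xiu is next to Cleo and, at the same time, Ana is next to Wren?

480

Treat {Xiu,Cleo} as one block (2 orders) and {Ana,Wren} as another (2 orders).
That leaves 5 units to arrange: 2 × 2 × 5! = 4 × 120 = 480.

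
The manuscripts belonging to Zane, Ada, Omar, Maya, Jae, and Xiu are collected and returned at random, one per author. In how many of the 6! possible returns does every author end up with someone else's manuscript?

This is the derangement count D_6: permutations of 6 items with no fixed point.
By inclusion–exclusion this is Σ_{j=0}^{6} (−1)^j C(6,j)·(6−j)!.
Computing: 720 − 720 + 360 − 120 + 30 − 6 + 1 = 265.

265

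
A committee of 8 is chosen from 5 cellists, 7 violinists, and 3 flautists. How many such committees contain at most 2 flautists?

5643

Split by how many flautists are chosen (0 through 2).
Sum: C(3,0)·C(12,8) + C(3,1)·C(12,7) + C(3,2)·C(12,6) = 495 + 2376 + 2772 = 5643.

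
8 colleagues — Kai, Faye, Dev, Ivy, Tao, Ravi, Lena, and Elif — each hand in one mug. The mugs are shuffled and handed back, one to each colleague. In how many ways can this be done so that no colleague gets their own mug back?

This is the derangement count D_8: permutations of 8 items with no fixed point.
By inclusion–exclusion this is Σ_{j=0}^{8} (−1)^j C(8,j)·(8−j)!.
Computing: 40320 − 40320 + 20160 − 6720 + 1680 − 336 + 56 − 8 + 1 = 14833.

14833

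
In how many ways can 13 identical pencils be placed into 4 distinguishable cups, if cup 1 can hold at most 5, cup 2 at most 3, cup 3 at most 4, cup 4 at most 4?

By stars and bars, unrestricted non-negative solutions to x_1+…+x_4 = 13 number C(13+3,3) = 560.
Subtract solutions that violate a single cap (substitute x_i' = x_i − (cap_i+1)): x_1 ≥ 6 gives C(10,3) = 120; x_2 ≥ 4 gives C(12,3) = 220; x_3 ≥ 5 gives C(11,3) = 165; x_4 ≥ 5 gives C(11,3) = 165. Together 670.
Add back pairs where two caps are both exceeded: 20 + 10 + 10 + 35 + 35 + 20 = 130.
By inclusion–exclusion the count is 560 − 670 + 130 = 20.

20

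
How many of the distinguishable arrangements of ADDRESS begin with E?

180

With the first slot taken by E, it remains to arrange the other 6 letters (ADDRSS).
Those 6 letters have D appearing twice and S appearing twice, giving (6)!/(2!·2!) = 180.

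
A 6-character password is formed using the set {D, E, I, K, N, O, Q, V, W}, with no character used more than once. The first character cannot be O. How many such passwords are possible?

The first character has 9−1 = 8 choices (anything except O).
The remaining 5 characters are filled from the other 8 symbols without repetition: 8 × 7 × 6 × 5 × 4 = 6720.
Total: 8 × 6720 = 53760.

53760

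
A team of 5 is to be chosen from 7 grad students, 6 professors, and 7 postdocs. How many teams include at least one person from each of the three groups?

10976

Unrestricted: C(20,5) = 15504 ways to pick any 5 of the 20.
Selections missing a whole group: no grad students → C(13,5) = 1287; no professors → C(14,5) = 2002; no postdocs → C(13,5) = 1287.
Add back selections omitting two groups (i.e. drawn from a single group): C(7,5) + C(6,5) + C(7,5) = 48.
By inclusion–exclusion: 15504 − 4576 + 48 = 10976.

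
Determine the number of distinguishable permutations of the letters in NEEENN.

The 6 letters of NEEENN have repeats: E appearing 3 times and N appearing 3 times.
The number of distinct arrangements is 6!/(3!·3!) = 720/36 = 20.

20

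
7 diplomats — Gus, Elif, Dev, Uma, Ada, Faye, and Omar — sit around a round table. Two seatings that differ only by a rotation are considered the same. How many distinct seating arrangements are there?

Fix one person's seat to break rotational symmetry; the remaining 6 people can be arranged in (6)! = 720 ways.

720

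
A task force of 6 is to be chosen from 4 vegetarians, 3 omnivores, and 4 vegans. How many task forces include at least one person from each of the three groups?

420

With no constraint there are C(11,6) = 462 possible selections.
Subtract selections that omit an entire group: no vegetarians → C(7,6) = 7; no omnivores → C(8,6) = 28; no vegans → C(7,6) = 7.
Add back selections omitting two groups (i.e. drawn from a single group): C(4,6) + C(3,6) + C(4,6) = 0.
By inclusion–exclusion: 462 − 42 + 0 = 420.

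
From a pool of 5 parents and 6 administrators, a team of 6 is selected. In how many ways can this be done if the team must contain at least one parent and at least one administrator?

461

Unrestricted: C(11,6) = 462 ways to pick any 6 of the 11.
Subtract selections that omit an entire group: no parents → C(6,6) = 1; no administrators → C(5,6) = 0.
Both groups omitted at once is impossible, so 462 − 1 = 461.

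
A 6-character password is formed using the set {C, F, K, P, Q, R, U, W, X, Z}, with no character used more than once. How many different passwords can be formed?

151200

Choose and order 6 of the 10 symbols: the first character has 10 options, the next 9, and so on down to 5.
10 × 9 × 8 × 7 × 6 × 5 = 151200.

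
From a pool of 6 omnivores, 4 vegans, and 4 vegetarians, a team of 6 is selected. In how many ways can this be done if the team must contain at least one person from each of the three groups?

With no constraint there are C(14,6) = 3003 possible selections.
Subtract selections that omit an entire group: no omnivores → C(8,6) = 28; no vegans → C(10,6) = 210; no vegetarians → C(10,6) = 210.
Add back selections omitting two groups (i.e. drawn from a single group): C(6,6) + C(4,6) + C(4,6) = 1.
By inclusion–exclusion: 3003 − 448 + 1 = 2556.

2556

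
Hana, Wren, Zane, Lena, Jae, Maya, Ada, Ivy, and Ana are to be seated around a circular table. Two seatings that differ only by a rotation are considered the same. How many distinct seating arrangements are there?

Seat Hana anywhere (absorbing the rotational symmetry), then permute the other 8: (8)! = 40320.

40320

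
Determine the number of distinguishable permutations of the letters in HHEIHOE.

420

The 7 letters of HHEIHOE have repeats: E appearing twice and H appearing 3 times.
The number of distinct arrangements is 7!/(3!·2!) = 5040/12 = 420.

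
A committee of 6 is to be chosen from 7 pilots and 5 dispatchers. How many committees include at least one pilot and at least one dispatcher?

Total 6-person selections from all 12: C(12,6) = 924.
Subtract selections that omit an entire group: no pilots → C(5,6) = 0; no dispatchers → C(7,6) = 7.
Both groups omitted at once is impossible, so 924 − 7 = 917.

917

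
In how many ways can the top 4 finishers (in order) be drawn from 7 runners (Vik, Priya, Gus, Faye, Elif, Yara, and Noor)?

840

There are 7 choices for 1st place, 6 for 2nd, and so on down to 4 for position 4.
That gives 7 × 6 × 5 × 4 = 840.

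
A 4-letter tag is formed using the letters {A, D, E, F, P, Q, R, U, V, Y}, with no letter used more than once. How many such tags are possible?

5040

This is a permutation of 4 out of 10: P(10,4) = 10!/6!.
10 × 9 × 8 × 7 = 5040.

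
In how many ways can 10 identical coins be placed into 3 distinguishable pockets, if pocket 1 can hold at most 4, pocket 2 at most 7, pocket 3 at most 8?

By stars and bars, unrestricted non-negative solutions to x_1+…+x_3 = 10 number C(10+2,2) = 66.
Subtract solutions that violate a single cap (substitute x_i' = x_i − (cap_i+1)): x_1 ≥ 5 gives C(7,2) = 21; x_2 ≥ 8 gives C(4,2) = 6; x_3 ≥ 9 gives C(3,2) = 3. Together 30.
No two caps can be exceeded simultaneously, so the pair terms are all 0.
By inclusion–exclusion the count is 66 − 30 + 0 = 36.

36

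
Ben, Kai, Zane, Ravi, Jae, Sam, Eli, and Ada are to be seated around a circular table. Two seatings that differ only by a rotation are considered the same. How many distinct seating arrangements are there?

5040

Around a circle, 8 distinct people have 8!/8 = (7)! = 5040 rotationally distinct seatings.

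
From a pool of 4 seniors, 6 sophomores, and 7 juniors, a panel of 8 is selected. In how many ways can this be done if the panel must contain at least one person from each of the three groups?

22813

Total 8-person selections from all 17: C(17,8) = 24310.
Selections missing a whole group: no seniors → C(13,8) = 1287; no sophomores → C(11,8) = 165; no juniors → C(10,8) = 45.
Add back selections omitting two groups (i.e. drawn from a single group): C(4,8) + C(6,8) + C(7,8) = 0.
By inclusion–exclusion: 24310 − 1497 + 0 = 22813.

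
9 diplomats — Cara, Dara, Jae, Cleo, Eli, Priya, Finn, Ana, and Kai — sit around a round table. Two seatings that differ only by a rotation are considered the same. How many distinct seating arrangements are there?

Fix one person's seat to break rotational symmetry; the remaining 8 people can be arranged in (8)! = 40320 ways.

40320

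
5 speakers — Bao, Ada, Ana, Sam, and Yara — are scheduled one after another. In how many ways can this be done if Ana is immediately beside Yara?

Treat {Ana, Yara} as a single unit. There are 4 units to order, and the pair itself can be ordered 2 ways.
That gives 2 × 4! = 2 × 24 = 48.

48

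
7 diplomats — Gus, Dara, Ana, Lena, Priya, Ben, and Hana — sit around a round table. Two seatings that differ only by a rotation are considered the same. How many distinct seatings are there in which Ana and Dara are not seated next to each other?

Without the restriction there are (6)! = 720 seatings.
Seatings with Ana beside Dara: treat them as a block with 2 internal orders, giving 2 × (5)! = 240.
Subtracting, 720 − 240 = 480.

480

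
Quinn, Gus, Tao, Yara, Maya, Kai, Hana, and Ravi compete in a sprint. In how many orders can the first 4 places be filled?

This is an ordered selection of 4 from 8: P(8,4).
That gives 8 × 7 × 6 × 5 = 1680.

1680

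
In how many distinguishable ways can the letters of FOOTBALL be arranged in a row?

FOOTBALL has 8 letters with L appearing twice and O appearing twice.
So there are 8! / (2!·2!) = 10080 distinguishable arrangements.

10080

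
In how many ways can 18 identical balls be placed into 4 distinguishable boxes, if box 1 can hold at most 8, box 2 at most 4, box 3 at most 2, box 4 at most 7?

19

Ignoring the caps, the number of non-negative solutions to x_1+…+x_4 = 18 is C(21,3) = 1330.
Subtract solutions that violate a single cap (substitute x_i' = x_i − (cap_i+1)): x_1 ≥ 9 gives C(12,3) = 220; x_2 ≥ 5 gives C(16,3) = 560; x_3 ≥ 3 gives C(18,3) = 816; x_4 ≥ 8 gives C(13,3) = 286. Together 1882.
Add back pairs where two caps are both exceeded: 35 + 84 + 4 + 286 + 56 + 120 = 585.
Subtract triples: 4 + 0 + 0 + 10 = 14.
By inclusion–exclusion the count is 1330 − 1882 + 585 − 14 = 19.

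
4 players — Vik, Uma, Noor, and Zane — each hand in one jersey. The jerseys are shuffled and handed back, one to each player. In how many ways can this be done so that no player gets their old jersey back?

Let Aᵢ be the assignments in which player i gets their old jersey. We want the size of the complement of A₁∪…∪A_4.
By inclusion–exclusion this is Σ_{j=0}^{4} (−1)^j C(4,j)·(4−j)!.
Computing: 24 − 24 + 12 − 4 + 1 = 9.

9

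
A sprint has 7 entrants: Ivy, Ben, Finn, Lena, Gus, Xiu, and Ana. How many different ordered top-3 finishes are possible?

There are 7 choices for 1st place, 6 for 2nd, and 5 for 3rd.
That gives 7 × 6 × 5 = 210.

210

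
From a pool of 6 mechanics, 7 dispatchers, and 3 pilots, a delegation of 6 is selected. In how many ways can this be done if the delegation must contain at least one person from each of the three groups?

6006

With no constraint there are C(16,6) = 8008 possible selections.
Subtract selections that omit an entire group: no mechanics → C(10,6) = 210; no dispatchers → C(9,6) = 84; no pilots → C(13,6) = 1716.
Add back selections omitting two groups (i.e. drawn from a single group): C(6,6) + C(7,6) + C(3,6) = 8.
By inclusion–exclusion: 8008 − 2010 + 8 = 6006.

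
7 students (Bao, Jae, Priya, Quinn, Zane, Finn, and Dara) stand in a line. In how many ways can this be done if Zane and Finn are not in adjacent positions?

Of the 7! = 5040 arrangements, those with Zane and Finn adjacent number 2 × 6! = 1440 (treat the pair as a block with 2 internal orders).
So 5040 − 1440 = 3600 arrangements keep them apart.

3600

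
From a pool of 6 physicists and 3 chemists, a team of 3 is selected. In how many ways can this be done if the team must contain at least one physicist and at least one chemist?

With no constraint there are C(9,3) = 84 possible selections.
Selections missing a whole group: no physicists → C(3,3) = 1; no chemists → C(6,3) = 20.
Both groups omitted at once is impossible, so 84 − 21 = 63.

63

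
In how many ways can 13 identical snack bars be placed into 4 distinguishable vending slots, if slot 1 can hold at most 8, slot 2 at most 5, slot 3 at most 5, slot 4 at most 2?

By stars and bars, unrestricted non-negative solutions to x_1+…+x_4 = 13 number C(13+3,3) = 560.
Subtract solutions that violate a single cap (substitute x_i' = x_i − (cap_i+1)): x_1 ≥ 9 gives C(7,3) = 35; x_2 ≥ 6 gives C(10,3) = 120; x_3 ≥ 6 gives C(10,3) = 120; x_4 ≥ 3 gives C(13,3) = 286. Together 561.
Add back pairs where two caps are both exceeded: 0 + 0 + 4 + 4 + 35 + 35 = 78.
By inclusion–exclusion the count is 560 − 561 + 78 = 77.

77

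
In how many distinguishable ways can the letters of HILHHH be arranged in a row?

The 6 letters of HILHHH have repeats: H appearing 4 times.
Dividing 6! = 720 by 4! = 24 for the repeated letters gives 30.

30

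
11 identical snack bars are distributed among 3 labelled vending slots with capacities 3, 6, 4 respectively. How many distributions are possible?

6

Without the upper bounds there are C(13,2) = 78 ways to split 11 among 3 vending slots.
Subtract solutions that violate a single cap (substitute x_i' = x_i − (cap_i+1)): x_1 ≥ 4 gives C(9,2) = 36; x_2 ≥ 7 gives C(6,2) = 15; x_3 ≥ 5 gives C(8,2) = 28. Together 79.
Add back pairs where two caps are both exceeded: 1 + 6 + 0 = 7.
By inclusion–exclusion the count is 78 − 79 + 7 = 6.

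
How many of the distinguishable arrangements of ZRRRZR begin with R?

10

With the first slot taken by R, it remains to arrange the other 5 letters (ZRRZR).
Those 5 letters have R appearing 3 times and Z appearing twice, giving (5)!/(3!·2!) = 10.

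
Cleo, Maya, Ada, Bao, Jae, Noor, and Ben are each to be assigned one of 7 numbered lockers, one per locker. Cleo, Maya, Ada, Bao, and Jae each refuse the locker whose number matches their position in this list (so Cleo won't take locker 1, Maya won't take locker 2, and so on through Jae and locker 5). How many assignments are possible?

Let Aᵢ (for 1 ≤ i ≤ 5) be the placements that put person i in their forbidden locker. Any j of these fix j positions, leaving (7−j)! ways to fill the rest, and there are C(5,j) ways to pick which j.
By inclusion–exclusion, the number of valid placements is Σ_{j=0}^{5} (−1)^j C(5,j)·(7−j)!.
Computing: 5040 − 3600 + 1200 − 240 + 30 − 2 = 2428.

2428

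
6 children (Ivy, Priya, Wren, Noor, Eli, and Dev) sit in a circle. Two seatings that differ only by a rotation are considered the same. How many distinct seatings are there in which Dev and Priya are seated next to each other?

Glue Dev and Priya into a block (2 internal orders). Seating 5 units around a circle gives (4)! arrangements.
So 2 × (4)! = 2 × 24 = 48.

48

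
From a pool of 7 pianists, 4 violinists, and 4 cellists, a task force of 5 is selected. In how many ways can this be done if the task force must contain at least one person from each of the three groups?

2044

Total 5-person selections from all 15: C(15,5) = 3003.
Subtract selections that omit an entire group: no pianists → C(8,5) = 56; no violinists → C(11,5) = 462; no cellists → C(11,5) = 462.
Add back selections omitting two groups (i.e. drawn from a single group): C(7,5) + C(4,5) + C(4,5) = 21.
By inclusion–exclusion: 3003 − 980 + 21 = 2044.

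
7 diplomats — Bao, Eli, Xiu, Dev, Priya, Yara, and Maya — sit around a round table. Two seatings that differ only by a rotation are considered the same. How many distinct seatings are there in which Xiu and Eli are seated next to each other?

240

Treat {Xiu, Eli} as one unit (2 internal orders) and seat the resulting 6 units around the table: (5)! circular arrangements.
So 2 × (5)! = 2 × 120 = 240.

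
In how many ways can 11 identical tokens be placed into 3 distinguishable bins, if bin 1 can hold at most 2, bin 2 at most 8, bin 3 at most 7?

Ignoring the caps, the number of non-negative solutions to x_1+…+x_3 = 11 is C(13,2) = 78.
Subtract solutions that violate a single cap (substitute x_i' = x_i − (cap_i+1)): x_1 ≥ 3 gives C(10,2) = 45; x_2 ≥ 9 gives C(4,2) = 6; x_3 ≥ 8 gives C(5,2) = 10. Together 61.
Add back pairs where two caps are both exceeded: 0 + 1 + 0 = 1.
By inclusion–exclusion the count is 78 − 61 + 1 = 18.

18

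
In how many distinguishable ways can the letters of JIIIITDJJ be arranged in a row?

2520

Letter multiplicities in JIIIITDJJ: D×1, I×4, J×3, T×1.
Dividing 9! = 362880 by 4!·3! = 144 for the repeated letters gives 2520.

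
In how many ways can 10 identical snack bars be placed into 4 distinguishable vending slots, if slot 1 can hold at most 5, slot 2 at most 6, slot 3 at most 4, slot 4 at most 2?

70

By stars and bars, unrestricted non-negative solutions to x_1+…+x_4 = 10 number C(10+3,3) = 286.
Subtract solutions that violate a single cap (substitute x_i' = x_i − (cap_i+1)): x_1 ≥ 6 gives C(7,3) = 35; x_2 ≥ 7 gives C(6,3) = 20; x_3 ≥ 5 gives C(8,3) = 56; x_4 ≥ 3 gives C(10,3) = 120. Together 231.
Add back pairs where two caps are both exceeded: 0 + 0 + 4 + 0 + 1 + 10 = 15.
By inclusion–exclusion the count is 286 − 231 + 15 = 70.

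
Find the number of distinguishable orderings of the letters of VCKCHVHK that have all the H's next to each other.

630

Treat the 2 copies of H as a single block. The multiset to arrange is then {HH, C, C, K, K, V, V}, 7 items in all.
That gives (7)!/(2!·2!·2!) = 630 arrangements.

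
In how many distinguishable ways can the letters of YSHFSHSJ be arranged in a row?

3360

The 8 letters of YSHFSHSJ have repeats: H appearing twice and S appearing 3 times.
So there are 8! / (3!·2!) = 3360 distinguishable arrangements.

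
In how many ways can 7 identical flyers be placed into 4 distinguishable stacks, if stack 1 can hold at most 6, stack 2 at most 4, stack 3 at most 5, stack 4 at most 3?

Ignoring the caps, the number of non-negative solutions to x_1+…+x_4 = 7 is C(10,3) = 120.
Subtract solutions that violate a single cap (substitute x_i' = x_i − (cap_i+1)): x_1 ≥ 7 gives C(3,3) = 1; x_2 ≥ 5 gives C(5,3) = 10; x_3 ≥ 6 gives C(4,3) = 4; x_4 ≥ 4 gives C(6,3) = 20. Together 35.
No two caps can be exceeded simultaneously, so the pair terms are all 0.
By inclusion–exclusion the count is 120 − 35 + 0 = 85.

85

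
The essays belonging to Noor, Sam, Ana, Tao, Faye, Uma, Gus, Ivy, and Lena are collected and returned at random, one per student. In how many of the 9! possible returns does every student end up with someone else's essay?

133496

Let Aᵢ be the assignments in which student i gets their own essay. We want the size of the complement of A₁∪…∪A_9.
By inclusion–exclusion this is Σ_{j=0}^{9} (−1)^j C(9,j)·(9−j)!.
Computing: 362880 − 362880 + 181440 − 60480 + 15120 − 3024 + 504 − 72 + 9 − 1 = 133496.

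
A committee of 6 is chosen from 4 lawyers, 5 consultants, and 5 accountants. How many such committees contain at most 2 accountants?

Split by how many accountants are chosen (0 through 2).
Sum: C(5,0)·C(9,6) + C(5,1)·C(9,5) + C(5,2)·C(9,4) = 84 + 630 + 1260 = 1974.

1974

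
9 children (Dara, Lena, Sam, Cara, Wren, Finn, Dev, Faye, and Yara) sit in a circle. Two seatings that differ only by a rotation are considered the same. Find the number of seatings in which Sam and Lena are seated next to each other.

10080

Glue Sam and Lena into a block (2 internal orders). Seating 8 units around a circle gives (7)! arrangements.
So 2 × (7)! = 2 × 5040 = 10080.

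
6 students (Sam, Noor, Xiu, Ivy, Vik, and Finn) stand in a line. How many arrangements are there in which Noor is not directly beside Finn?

480

Of the 6! = 720 arrangements, those with Noor and Finn adjacent number 2 × 5! = 240 (treat the pair as a block with 2 internal orders).
So 720 − 240 = 480 arrangements keep them apart.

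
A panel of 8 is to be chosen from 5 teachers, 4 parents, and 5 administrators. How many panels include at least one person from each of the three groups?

With no constraint there are C(14,8) = 3003 possible selections.
Subtract selections that omit an entire group: no teachers → C(9,8) = 9; no parents → C(10,8) = 45; no administrators → C(9,8) = 9.
Add back selections omitting two groups (i.e. drawn from a single group): C(5,8) + C(4,8) + C(5,8) = 0.
By inclusion–exclusion: 3003 − 63 + 0 = 2940.

2940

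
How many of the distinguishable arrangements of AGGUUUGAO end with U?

1680

With the last slot taken by U, it remains to arrange the other 8 letters (AGGUUGAO).
Those 8 letters have A appearing twice, G appearing 3 times, and U appearing twice, giving (8)!/(3!·2!·2!) = 1680.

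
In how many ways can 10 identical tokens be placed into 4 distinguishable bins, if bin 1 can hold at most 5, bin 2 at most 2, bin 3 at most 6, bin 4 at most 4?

Without the upper bounds there are C(13,3) = 286 ways to split 10 among 4 bins.
Subtract solutions that violate a single cap (substitute x_i' = x_i − (cap_i+1)): x_1 ≥ 6 gives C(7,3) = 35; x_2 ≥ 3 gives C(10,3) = 120; x_3 ≥ 7 gives C(6,3) = 20; x_4 ≥ 5 gives C(8,3) = 56. Together 231.
Add back pairs where two caps are both exceeded: 4 + 0 + 0 + 1 + 10 + 0 = 15.
By inclusion–exclusion the count is 286 − 231 + 15 = 70.

70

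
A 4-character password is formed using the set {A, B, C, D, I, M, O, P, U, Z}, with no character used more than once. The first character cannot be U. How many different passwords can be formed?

The first character has 10−1 = 9 choices (anything except U).
The remaining 3 characters are filled from the other 9 symbols without repetition: 9 × 8 × 7 = 504.
Total: 9 × 504 = 4536.

4536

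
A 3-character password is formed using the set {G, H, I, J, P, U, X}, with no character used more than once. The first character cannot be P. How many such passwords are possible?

The first character has 7−1 = 6 choices (anything except P).
The remaining 2 characters are filled from the other 6 symbols without repetition: 6 × 5 = 30.
Total: 6 × 30 = 180.

180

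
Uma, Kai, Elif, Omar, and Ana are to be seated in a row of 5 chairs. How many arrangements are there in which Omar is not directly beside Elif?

72

There are 5! = 120 arrangements in all. If Omar and Elif are adjacent, merging them into one block gives 2·(4)! = 48 arrangements.
Complementary counting: 120 − 48 = 72.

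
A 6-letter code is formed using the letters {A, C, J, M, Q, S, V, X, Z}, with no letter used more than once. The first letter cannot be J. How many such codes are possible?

The first letter has 9−1 = 8 choices (anything except J).
The remaining 5 letters are filled from the other 8 symbols without repetition: 8 × 7 × 6 × 5 × 4 = 6720.
Total: 8 × 6720 = 53760.

53760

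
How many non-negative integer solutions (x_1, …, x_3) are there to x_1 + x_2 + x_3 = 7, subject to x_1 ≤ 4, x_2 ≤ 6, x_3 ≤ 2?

14

Without the upper bounds there are C(9,2) = 36 ways to split 7 among 3 variables.
Subtract solutions that violate a single cap (substitute x_i' = x_i − (cap_i+1)): x_1 ≥ 5 gives C(4,2) = 6; x_2 ≥ 7 gives C(2,2) = 1; x_3 ≥ 3 gives C(6,2) = 15. Together 22.
No two caps can be exceeded simultaneously, so the pair terms are all 0.
By inclusion–exclusion the count is 36 − 22 + 0 = 14.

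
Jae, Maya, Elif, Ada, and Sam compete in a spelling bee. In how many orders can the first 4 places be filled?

120

There are 5 choices for 1st place, 4 for 2nd, and so on down to 2 for position 4.
That gives 5 × 4 × 3 × 2 = 120.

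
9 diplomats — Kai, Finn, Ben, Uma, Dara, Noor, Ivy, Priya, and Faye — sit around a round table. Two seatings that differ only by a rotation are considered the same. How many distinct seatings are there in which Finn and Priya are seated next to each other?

Treat {Finn, Priya} as one unit (2 internal orders) and seat the resulting 8 units around the table: (7)! circular arrangements.
So 2 × (7)! = 2 × 5040 = 10080.

10080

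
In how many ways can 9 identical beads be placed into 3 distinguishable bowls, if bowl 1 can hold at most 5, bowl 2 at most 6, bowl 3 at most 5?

29

Ignoring the caps, the number of non-negative solutions to x_1+…+x_3 = 9 is C(11,2) = 55.
Subtract solutions that violate a single cap (substitute x_i' = x_i − (cap_i+1)): x_1 ≥ 6 gives C(5,2) = 10; x_2 ≥ 7 gives C(4,2) = 6; x_3 ≥ 6 gives C(5,2) = 10. Together 26.
No two caps can be exceeded simultaneously, so the pair terms are all 0.
By inclusion–exclusion the count is 55 − 26 + 0 = 29.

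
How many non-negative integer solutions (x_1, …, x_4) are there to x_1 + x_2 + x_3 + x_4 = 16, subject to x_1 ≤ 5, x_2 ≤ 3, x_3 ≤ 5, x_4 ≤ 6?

20

Ignoring the caps, the number of non-negative solutions to x_1+…+x_4 = 16 is C(19,3) = 969.
Subtract solutions that violate a single cap (substitute x_i' = x_i − (cap_i+1)): x_1 ≥ 6 gives C(13,3) = 286; x_2 ≥ 4 gives C(15,3) = 455; x_3 ≥ 6 gives C(13,3) = 286; x_4 ≥ 7 gives C(12,3) = 220. Together 1247.
Add back pairs where two caps are both exceeded: 84 + 35 + 20 + 84 + 56 + 20 = 299.
Subtract triples: 1 + 0 + 0 + 0 = 1.
By inclusion–exclusion the count is 969 − 1247 + 299 − 1 = 20.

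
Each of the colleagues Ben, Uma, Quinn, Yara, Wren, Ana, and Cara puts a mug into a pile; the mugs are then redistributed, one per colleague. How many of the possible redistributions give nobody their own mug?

1854

Let Aᵢ be the assignments in which colleague i gets their own mug. We want the size of the complement of A₁∪…∪A_7.
By inclusion–exclusion this is Σ_{j=0}^{7} (−1)^j C(7,j)·(7−j)!.
Computing: 5040 − 5040 + 2520 − 840 + 210 − 42 + 7 − 1 = 1854.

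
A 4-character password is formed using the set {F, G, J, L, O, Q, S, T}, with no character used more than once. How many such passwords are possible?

This is a permutation of 4 out of 8: P(8,4) = 8!/4!.
That product is 8 × 7 × 6 × 5 = 1680.

1680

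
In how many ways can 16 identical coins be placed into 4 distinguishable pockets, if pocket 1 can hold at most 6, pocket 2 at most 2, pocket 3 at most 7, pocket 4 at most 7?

64

By stars and bars, unrestricted non-negative solutions to x_1+…+x_4 = 16 number C(16+3,3) = 969.
Subtract solutions that violate a single cap (substitute x_i' = x_i − (cap_i+1)): x_1 ≥ 7 gives C(12,3) = 220; x_2 ≥ 3 gives C(16,3) = 560; x_3 ≥ 8 gives C(11,3) = 165; x_4 ≥ 8 gives C(11,3) = 165. Together 1110.
Add back pairs where two caps are both exceeded: 84 + 4 + 4 + 56 + 56 + 1 = 205.
By inclusion–exclusion the count is 969 − 1110 + 205 = 64.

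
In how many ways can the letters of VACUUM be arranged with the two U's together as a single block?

Treat the 2 copies of U as a single block. The multiset to arrange is then {UU, A, C, M, V}, 5 items in all.
All 5 items are distinct, so there are (5)! = 120 arrangements.

120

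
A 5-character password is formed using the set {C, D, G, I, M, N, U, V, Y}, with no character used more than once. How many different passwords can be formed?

This is a permutation of 5 out of 9: P(9,5) = 9!/4!.
9 × 8 × 7 × 6 × 5 = 15120.

15120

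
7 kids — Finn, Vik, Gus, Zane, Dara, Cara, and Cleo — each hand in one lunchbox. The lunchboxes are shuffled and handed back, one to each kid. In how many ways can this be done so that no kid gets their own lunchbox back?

1854

Count assignments avoiding every fixed point. For any j of the 7 kids fixed to their own lunchbox, the other 7−j can be arranged in (7−j)! ways.
By inclusion–exclusion this is Σ_{j=0}^{7} (−1)^j C(7,j)·(7−j)!.
Computing: 5040 − 5040 + 2520 − 840 + 210 − 42 + 7 − 1 = 1854.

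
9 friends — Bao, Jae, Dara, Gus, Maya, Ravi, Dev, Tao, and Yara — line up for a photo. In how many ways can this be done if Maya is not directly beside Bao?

282240

Of the 9! = 362880 arrangements, those with Maya and Bao adjacent number 2 × 8! = 80640 (treat the pair as a block with 2 internal orders).
Complementary counting: 362880 − 80640 = 282240.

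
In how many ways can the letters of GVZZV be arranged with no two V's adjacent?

18

There are 5!/(2!·2!) = 30 arrangements of GVZZV in total.
Arrangements with the V's together: treat VV as one letter, giving (4)!/(2!) = 12.
Hence 30 − 12 = 18.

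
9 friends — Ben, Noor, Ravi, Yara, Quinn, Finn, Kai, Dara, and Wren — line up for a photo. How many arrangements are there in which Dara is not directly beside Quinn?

282240

There are 9! = 362880 arrangements in all. If Dara and Quinn are adjacent, merging them into one block gives 2·(8)! = 80640 arrangements.
So 362880 − 80640 = 282240 arrangements keep them apart.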